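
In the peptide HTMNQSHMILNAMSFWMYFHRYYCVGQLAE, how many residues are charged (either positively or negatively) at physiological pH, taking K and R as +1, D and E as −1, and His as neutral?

Charged side chains at pH ~7.4: K, R (positive); D, E (negative).
Matching residues: R21, E30.

2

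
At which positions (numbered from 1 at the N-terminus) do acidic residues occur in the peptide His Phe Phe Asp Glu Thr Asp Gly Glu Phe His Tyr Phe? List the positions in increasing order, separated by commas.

Aspartate (D) and glutamate (E) have carboxylic-acid side chains and are the acidic amino acids.
Matching residues: Asp4, Glu5, Asp7, Glu9.

4, 5, 7, 9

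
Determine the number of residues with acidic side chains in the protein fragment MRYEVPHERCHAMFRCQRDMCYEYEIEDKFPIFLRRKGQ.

Only D (aspartate) and E (glutamate) carry a side-chain carboxylic acid.
Matching residues: E4, E8, D19, E23, E25, E27, D28.

7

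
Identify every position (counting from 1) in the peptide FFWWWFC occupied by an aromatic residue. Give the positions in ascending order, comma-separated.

Phenylalanine (F), tryptophan (W), and tyrosine (Y) have aromatic ring side chains.
Matching residues: F1, F2, W3, W4, W5, F6.

1, 2, 3, 4, 5, 6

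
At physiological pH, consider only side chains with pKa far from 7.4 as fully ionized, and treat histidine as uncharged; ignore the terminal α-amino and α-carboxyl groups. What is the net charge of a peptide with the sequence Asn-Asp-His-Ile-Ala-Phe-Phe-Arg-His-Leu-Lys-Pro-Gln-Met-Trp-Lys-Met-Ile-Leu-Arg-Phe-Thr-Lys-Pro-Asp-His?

The side chains ionized at physiological pH are Lys/Arg (+1) and Asp/Glu (−1); with His treated as neutral, nothing else contributes.
Positive (K, R): Arg8, Lys11, Lys16, Arg20, Lys23 → +5.
Negative (D, E): Asp2, Asp25 → −2.
Net charge = (+5) + (−2) = +3.

+3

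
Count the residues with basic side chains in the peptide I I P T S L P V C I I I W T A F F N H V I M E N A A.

Lysine (K), arginine (R), and histidine (H) have basic, nitrogen-containing side chains.
Matching residues: H19.

1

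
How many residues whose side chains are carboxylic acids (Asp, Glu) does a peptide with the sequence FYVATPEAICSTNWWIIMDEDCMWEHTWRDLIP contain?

Matching residues: E7, D19, E20, D21, E25, D30.

6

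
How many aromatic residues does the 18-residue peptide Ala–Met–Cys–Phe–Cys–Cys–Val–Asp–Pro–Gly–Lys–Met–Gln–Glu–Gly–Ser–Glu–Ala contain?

Phenylalanine (F), tryptophan (W), and tyrosine (Y) have aromatic ring side chains.
Matching residues: Phe4.

1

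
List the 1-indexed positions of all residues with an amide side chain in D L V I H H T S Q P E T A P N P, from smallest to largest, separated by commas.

Asparagine (N) and glutamine (Q) have uncharged amide side chains.
Matching residues: Q9, N15.

9, 15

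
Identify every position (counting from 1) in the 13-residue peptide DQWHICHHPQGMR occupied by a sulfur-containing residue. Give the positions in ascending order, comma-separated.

6, 12

Matching residues: C6, M12.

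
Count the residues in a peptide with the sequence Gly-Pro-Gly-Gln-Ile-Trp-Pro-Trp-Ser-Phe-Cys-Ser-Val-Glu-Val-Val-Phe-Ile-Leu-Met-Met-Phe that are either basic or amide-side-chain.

1

Basic: H, K, R. Amide-side-chain: N, Q.
Basic residues here: none (0).
Amide-side-chain residues here: Gln4 (1).
The two groups share no amino acid, so total = 0 + 1 = 1.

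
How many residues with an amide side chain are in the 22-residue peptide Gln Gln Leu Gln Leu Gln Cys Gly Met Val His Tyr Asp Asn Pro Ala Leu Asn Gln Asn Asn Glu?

9

Only N (asparagine) and Q (glutamine) carry a side-chain carboxamide.
Matching residues: Gln1, Gln2, Gln4, Gln6, Asn14, Asn18, Gln19, Asn20, Asn21.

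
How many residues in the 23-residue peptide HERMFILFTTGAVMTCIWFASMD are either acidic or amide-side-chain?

2

Acidic: D, E. Amide-side-chain: N, Q.
Acidic residues here: E2, D23 (2).
Amide-side-chain residues here: none (0).
The two groups share no amino acid, so total = 2 + 0 = 2.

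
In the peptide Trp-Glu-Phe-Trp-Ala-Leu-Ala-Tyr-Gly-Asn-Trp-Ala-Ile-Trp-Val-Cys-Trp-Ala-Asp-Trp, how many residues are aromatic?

F, W, and Y each carry an aromatic ring on the side chain.
Matching residues: Trp1, Phe3, Trp4, Tyr8, Trp11, Trp14, Trp17, Trp20.

8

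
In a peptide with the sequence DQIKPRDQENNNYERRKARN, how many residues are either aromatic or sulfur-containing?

Aromatic: F, W, Y. Sulfur-containing: C, M.
Aromatic residues here: Y13 (1).
Sulfur-containing residues here: none (0).
The two groups share no amino acid, so total = 1 + 0 = 1.

1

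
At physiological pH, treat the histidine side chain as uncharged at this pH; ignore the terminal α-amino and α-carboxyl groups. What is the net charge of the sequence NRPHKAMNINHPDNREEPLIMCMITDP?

At pH ~7.4 the Lys and Arg side chains are protonated (+1), the Asp and Glu side chains are deprotonated (−1), and with His taken as neutral all other side chains carry no charge.
Positive (K, R): R2, K5, R15 → +3.
Negative (D, E): D13, E16, E17, D26 → −4.
Net charge = (+3) + (−4) = −1.

-1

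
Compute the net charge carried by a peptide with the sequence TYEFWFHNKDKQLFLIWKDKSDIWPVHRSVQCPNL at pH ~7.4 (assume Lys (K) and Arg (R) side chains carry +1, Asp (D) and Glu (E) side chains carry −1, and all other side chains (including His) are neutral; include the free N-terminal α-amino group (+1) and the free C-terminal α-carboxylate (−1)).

Positive (K, R): K9, K11, K18, K20, R28 → +5.
Negative (D, E): E3, D10, D19, D22 → −4.
The N-terminus (+1) and C-terminus (−1) cancel.
Net charge = (+5) + (−4) = +1.

+1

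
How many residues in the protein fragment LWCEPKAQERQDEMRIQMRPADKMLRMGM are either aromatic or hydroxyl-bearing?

Aromatic: F, W, Y. Hydroxyl-bearing: S, T, Y.
Aromatic residues here: W2 (1).
Hydroxyl-bearing residues here: none (0).
(Y belongs to both groups, but none appear in this sequence.) Total = 1 + 0 = 1.

1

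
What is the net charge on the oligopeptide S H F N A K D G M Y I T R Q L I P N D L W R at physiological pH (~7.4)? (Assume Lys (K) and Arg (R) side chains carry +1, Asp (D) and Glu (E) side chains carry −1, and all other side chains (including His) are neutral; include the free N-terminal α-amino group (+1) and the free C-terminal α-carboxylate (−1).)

Positive (K, R): K6, R13, R22 → +3.
Negative (D, E): D7, D19 → −2.
The N-terminus (+1) and C-terminus (−1) cancel.
Net charge = (+3) + (−2) = +1.

+1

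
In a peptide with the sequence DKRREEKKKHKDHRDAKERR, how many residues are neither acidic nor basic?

Acidic: D, E. Basic: K, R, H. All other residues are neither.
Matching residues: A16.

1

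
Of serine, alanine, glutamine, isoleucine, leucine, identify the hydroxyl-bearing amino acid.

S, T, and Y are the three residues with a side-chain hydroxyl.
Of the listed options, only serine belongs to this group.

serine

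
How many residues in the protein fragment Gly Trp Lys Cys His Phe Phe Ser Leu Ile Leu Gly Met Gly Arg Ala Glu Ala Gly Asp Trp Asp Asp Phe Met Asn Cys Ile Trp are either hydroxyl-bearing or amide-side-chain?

Hydroxyl-bearing: S, T, Y. Amide-side-chain: N, Q.
Hydroxyl-bearing residues here: Ser8 (1).
Amide-side-chain residues here: Asn26 (1).
The two groups share no amino acid, so total = 1 + 1 = 2.

2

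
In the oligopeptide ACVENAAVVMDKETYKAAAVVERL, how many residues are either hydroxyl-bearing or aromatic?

2

Hydroxyl-bearing: S, T, Y. Aromatic: F, W, Y.
Hydroxyl-bearing residues here: T14, Y15 (2).
Aromatic residues here: Y15 (1).
Y is in both groups, so the 1 Y residue must not be double-counted.
Total = 2 + 1 − 1 = 2.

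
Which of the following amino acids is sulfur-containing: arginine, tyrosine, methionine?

Only Cys (C) and Met (M) have a sulfur atom in the side chain.
Of the listed options, only methionine belongs to this group.

methionine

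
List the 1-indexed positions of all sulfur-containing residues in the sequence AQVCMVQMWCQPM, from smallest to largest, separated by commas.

4, 5, 8, 10, 13

The sulfur-bearing residues are cysteine (–SH) and methionine (–S–CH₃).
Matching residues: C4, M5, M8, C10, M13.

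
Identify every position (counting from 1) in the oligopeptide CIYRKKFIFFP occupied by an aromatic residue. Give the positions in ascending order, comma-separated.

Phenylalanine (F), tryptophan (W), and tyrosine (Y) have aromatic ring side chains.
Matching residues: Y3, F7, F9, F10.

3, 7, 9, 10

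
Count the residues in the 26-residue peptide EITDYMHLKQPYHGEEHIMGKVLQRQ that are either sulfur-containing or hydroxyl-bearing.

5

Sulfur-containing: C, M. Hydroxyl-bearing: S, T, Y.
Sulfur-containing residues here: M6, M19 (2).
Hydroxyl-bearing residues here: T3, Y5, Y12 (3).
The two groups share no amino acid, so total = 2 + 3 = 5.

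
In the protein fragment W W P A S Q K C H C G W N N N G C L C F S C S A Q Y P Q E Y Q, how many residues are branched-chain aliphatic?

Valine (V), leucine (L), and isoleucine (I) are the branched-chain amino acids.
Matching residues: L18.

1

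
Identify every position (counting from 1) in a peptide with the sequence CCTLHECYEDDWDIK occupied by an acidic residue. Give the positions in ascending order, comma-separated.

6, 9, 10, 11, 13

The acidic residues are Asp (D) and Glu (E), whose side chains end in a carboxylate group.
Matching residues: E6, E9, D10, D11, D13.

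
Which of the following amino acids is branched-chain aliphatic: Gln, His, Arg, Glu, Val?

Val

V, L, and I make up the branched-chain aliphatic group.
Of the listed options, only Val belongs to this group.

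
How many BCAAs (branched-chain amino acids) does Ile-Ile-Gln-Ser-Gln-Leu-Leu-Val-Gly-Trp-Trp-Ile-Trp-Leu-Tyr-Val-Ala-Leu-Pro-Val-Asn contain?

10

Valine (V), leucine (L), and isoleucine (I) are the branched-chain amino acids.
Matching residues: Ile1, Ile2, Leu6, Leu7, Val8, Ile12, Leu14, Val16, Leu18, Val20.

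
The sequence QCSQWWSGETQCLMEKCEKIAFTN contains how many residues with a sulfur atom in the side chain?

4

Cysteine (C, thiol) and methionine (M, thioether) are the two sulfur-containing amino acids.
Matching residues: C2, C12, M14, C17.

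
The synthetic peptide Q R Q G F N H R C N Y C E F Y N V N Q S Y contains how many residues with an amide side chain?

Asparagine (N) and glutamine (Q) have uncharged amide side chains.
Matching residues: Q1, Q3, N6, N10, N16, N18, Q19.

7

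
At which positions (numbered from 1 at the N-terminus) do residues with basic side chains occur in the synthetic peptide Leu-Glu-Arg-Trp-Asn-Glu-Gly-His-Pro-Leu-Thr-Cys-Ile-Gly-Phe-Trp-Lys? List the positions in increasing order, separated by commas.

3, 8, 17

Lysine (K), arginine (R), and histidine (H) have basic, nitrogen-containing side chains.
Matching residues: Arg3, His8, Lys17.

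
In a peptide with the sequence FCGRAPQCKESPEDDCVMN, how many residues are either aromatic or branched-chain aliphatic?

2

Aromatic: F, W, Y. Branched-chain aliphatic: I, L, V.
Aromatic residues here: F1 (1).
Branched-chain aliphatic residues here: V17 (1).
The two groups share no amino acid, so total = 1 + 1 = 2.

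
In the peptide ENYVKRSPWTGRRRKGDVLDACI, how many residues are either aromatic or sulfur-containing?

3

Aromatic: F, W, Y. Sulfur-containing: C, M.
Aromatic residues here: Y3, W9 (2).
Sulfur-containing residues here: C22 (1).
The two groups share no amino acid, so total = 2 + 1 = 3.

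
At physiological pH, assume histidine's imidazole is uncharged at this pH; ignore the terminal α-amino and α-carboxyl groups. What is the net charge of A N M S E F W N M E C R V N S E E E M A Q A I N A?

Near pH 7.4, K and R contribute +1 each, D and E contribute −1 each, and every other side chain (His included, as stated) is uncharged.
Positive (K, R): R12 → +1.
Negative (D, E): E5, E10, E16, E17, E18 → −5.
Net charge = (+1) + (−5) = −4.

-4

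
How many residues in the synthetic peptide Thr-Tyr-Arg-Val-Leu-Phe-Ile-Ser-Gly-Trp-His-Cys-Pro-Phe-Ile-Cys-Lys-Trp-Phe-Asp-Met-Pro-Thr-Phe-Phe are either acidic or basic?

4

Acidic: D, E. Basic: H, K, R.
Acidic residues here: Asp20 (1).
Basic residues here: Arg3, His11, Lys17 (3).
The two groups share no amino acid, so total = 1 + 3 = 4.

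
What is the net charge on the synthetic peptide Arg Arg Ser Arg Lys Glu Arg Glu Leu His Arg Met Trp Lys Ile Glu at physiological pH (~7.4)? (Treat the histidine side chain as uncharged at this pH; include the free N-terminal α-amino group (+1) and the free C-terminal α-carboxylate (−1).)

+4

The side chains ionized at physiological pH are Lys/Arg (+1) and Asp/Glu (−1); with His treated as neutral, nothing else contributes.
Positive (K, R): Arg1, Arg2, Arg4, Lys5, Arg7, Arg11, Lys14 → +7.
Negative (D, E): Glu6, Glu8, Glu16 → −3.
The N-terminus (+1) and C-terminus (−1) cancel.
Net charge = (+7) + (−3) = +4.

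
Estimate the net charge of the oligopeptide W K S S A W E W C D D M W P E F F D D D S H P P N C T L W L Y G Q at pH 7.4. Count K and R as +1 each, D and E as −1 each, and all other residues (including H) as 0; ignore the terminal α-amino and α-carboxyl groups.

-6

Positive (K, R): K2 → +1.
Negative (D, E): E7, D10, D11, E15, D18, D19, D20 → −7.
Net charge = (+1) + (−7) = −6.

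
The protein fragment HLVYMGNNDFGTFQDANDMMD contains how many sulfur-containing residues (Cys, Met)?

3

Matching residues: M5, M19, M20.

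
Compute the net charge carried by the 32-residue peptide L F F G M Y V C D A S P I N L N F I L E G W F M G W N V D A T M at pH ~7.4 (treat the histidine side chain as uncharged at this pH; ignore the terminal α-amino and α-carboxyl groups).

Near pH 7.4, K and R contribute +1 each, D and E contribute −1 each, and every other side chain (His included, as stated) is uncharged.
Positive (K, R): none → +0.
Negative (D, E): D9, E20, D29 → −3.
Net charge = (+0) + (−3) = −3.

-3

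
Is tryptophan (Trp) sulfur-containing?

Only Cys (C) and Met (M) have a sulfur atom in the side chain.
Tryptophan is not in this group.

No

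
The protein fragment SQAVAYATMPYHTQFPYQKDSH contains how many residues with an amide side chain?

3

Asparagine (N) and glutamine (Q) have uncharged amide side chains.
Matching residues: Q2, Q14, Q18.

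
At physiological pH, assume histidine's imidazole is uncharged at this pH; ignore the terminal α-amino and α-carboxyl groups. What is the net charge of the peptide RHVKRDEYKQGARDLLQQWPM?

+2

At pH ~7.4 the Lys and Arg side chains are protonated (+1), the Asp and Glu side chains are deprotonated (−1), and with His taken as neutral all other side chains carry no charge.
Positive (K, R): R1, K4, R5, K9, R13 → +5.
Negative (D, E): D6, E7, D14 → −3.
Net charge = (+5) + (−3) = +2.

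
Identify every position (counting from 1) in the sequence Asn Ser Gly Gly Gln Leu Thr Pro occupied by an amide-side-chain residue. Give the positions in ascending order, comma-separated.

1, 5

Only N (asparagine) and Q (glutamine) carry a side-chain carboxamide.
Matching residues: Asn1, Gln5.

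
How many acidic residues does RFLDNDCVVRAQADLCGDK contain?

Aspartate (D) and glutamate (E) have carboxylic-acid side chains and are the acidic amino acids.
Matching residues: D4, D6, D14, D18.

4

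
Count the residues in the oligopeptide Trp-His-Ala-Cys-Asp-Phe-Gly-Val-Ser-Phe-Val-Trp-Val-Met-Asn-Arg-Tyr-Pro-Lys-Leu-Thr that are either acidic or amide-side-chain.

2

Acidic: D, E. Amide-side-chain: N, Q.
Acidic residues here: Asp5 (1).
Amide-side-chain residues here: Asn15 (1).
The two groups share no amino acid, so total = 1 + 1 = 2.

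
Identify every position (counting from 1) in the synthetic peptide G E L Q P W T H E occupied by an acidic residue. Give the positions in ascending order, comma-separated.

2, 9

Only D (aspartate) and E (glutamate) carry a side-chain carboxylic acid.
Matching residues: E2, E9.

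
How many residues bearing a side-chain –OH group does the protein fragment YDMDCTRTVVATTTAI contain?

Serine (S), threonine (T), and tyrosine (Y) each carry a hydroxyl group on the side chain.
Matching residues: Y1, T6, T8, T12, T13, T14.

6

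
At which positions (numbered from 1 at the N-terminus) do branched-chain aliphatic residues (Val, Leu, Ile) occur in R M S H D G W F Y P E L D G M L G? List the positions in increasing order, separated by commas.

12, 16

Matching residues: L12, L16.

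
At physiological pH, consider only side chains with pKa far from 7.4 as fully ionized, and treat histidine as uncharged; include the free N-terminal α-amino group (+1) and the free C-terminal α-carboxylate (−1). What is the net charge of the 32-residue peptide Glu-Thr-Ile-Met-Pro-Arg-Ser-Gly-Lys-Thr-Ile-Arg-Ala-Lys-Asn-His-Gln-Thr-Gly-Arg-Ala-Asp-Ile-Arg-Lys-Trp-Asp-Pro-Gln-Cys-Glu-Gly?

+3

At pH ~7.4 the Lys and Arg side chains are protonated (+1), the Asp and Glu side chains are deprotonated (−1), and with His taken as neutral all other side chains carry no charge.
Positive (K, R): Arg6, Lys9, Arg12, Lys14, Arg20, Arg24, Lys25 → +7.
Negative (D, E): Glu1, Asp22, Asp27, Glu31 → −4.
The N-terminus (+1) and C-terminus (−1) cancel.
Net charge = (+7) + (−4) = +3.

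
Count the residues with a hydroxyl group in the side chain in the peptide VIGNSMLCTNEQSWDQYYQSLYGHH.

The –OH-bearing residues are Ser, Thr (aliphatic alcohols), and Tyr (phenol).
Matching residues: S5, T9, S13, Y17, Y18, S20, Y22.

7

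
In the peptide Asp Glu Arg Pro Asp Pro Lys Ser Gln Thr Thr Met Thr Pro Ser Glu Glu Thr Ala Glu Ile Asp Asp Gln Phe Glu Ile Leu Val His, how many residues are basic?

3

K, R, and H are the three residues with basic side chains (ε-amine, guanidinium, and imidazole respectively).
Matching residues: Arg3, Lys7, His30.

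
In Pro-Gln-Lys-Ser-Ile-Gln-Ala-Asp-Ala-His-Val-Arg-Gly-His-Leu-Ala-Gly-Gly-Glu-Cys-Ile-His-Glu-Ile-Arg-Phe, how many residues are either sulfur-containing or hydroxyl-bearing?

Sulfur-containing: C, M. Hydroxyl-bearing: S, T, Y.
Sulfur-containing residues here: Cys20 (1).
Hydroxyl-bearing residues here: Ser4 (1).
The two groups share no amino acid, so total = 1 + 1 = 2.

2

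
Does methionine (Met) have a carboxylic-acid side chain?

The acidic residues are Asp (D) and Glu (E), whose side chains end in a carboxylate group.
Methionine is not in this group.

No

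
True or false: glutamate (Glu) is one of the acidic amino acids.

Aspartate (D) and glutamate (E) have carboxylic-acid side chains and are the acidic amino acids.
Glutamate is in this group.

True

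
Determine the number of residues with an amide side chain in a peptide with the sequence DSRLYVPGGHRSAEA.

The amide-side-chain residues are Asn (N) and Gln (Q).
None of the 15 residues belong to this group.

0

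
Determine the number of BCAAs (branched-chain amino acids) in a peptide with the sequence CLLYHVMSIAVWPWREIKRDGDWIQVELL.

Valine (V), leucine (L), and isoleucine (I) are the branched-chain amino acids.
Matching residues: L2, L3, V6, I9, V11, I17, I24, V26, L28, L29.

10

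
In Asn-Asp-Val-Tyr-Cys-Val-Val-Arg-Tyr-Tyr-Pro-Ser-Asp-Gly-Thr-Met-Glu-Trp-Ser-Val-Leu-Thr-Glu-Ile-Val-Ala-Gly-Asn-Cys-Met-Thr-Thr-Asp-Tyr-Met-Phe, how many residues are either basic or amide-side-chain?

Basic: H, K, R. Amide-side-chain: N, Q.
Basic residues here: Arg8 (1).
Amide-side-chain residues here: Asn1, Asn28 (2).
The two groups share no amino acid, so total = 1 + 2 = 3.

3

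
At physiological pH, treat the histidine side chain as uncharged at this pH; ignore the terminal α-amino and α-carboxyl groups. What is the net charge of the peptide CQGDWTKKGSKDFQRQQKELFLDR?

+2

Near pH 7.4, K and R contribute +1 each, D and E contribute −1 each, and every other side chain (His included, as stated) is uncharged.
Positive (K, R): K7, K8, K11, R15, K18, R24 → +6.
Negative (D, E): D4, D12, E19, D23 → −4.
Net charge = (+6) + (−4) = +2.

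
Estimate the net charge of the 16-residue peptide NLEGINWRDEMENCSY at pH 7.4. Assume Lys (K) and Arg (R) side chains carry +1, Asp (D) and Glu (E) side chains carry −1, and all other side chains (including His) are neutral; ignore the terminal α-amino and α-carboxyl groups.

Positive (K, R): R8 → +1.
Negative (D, E): E3, D9, E10, E12 → −4.
Net charge = (+1) + (−4) = −3.

-3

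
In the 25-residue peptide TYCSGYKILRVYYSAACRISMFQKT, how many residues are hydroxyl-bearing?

The –OH-bearing residues are Ser, Thr (aliphatic alcohols), and Tyr (phenol).
Matching residues: T1, Y2, S4, Y6, Y12, Y13, S14, S20, T25.

9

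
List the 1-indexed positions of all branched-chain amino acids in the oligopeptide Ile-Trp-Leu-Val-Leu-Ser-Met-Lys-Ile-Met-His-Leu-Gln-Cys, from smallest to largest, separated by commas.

Valine (V), leucine (L), and isoleucine (I) are the branched-chain amino acids.
Matching residues: Ile1, Leu3, Val4, Leu5, Ile9, Leu12.

1, 3, 4, 5, 9, 12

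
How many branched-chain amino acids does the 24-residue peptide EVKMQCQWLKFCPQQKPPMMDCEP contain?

2

V, L, and I make up the branched-chain aliphatic group.
Matching residues: V2, L9.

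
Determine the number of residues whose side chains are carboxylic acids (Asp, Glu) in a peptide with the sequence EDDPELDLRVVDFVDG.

Matching residues: E1, D2, D3, E5, D7, D12, D15.

7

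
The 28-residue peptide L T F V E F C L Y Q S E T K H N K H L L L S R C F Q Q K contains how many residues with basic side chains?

6

The basic amino acids are Lys (K), Arg (R), and His (H).
Matching residues: K14, H15, K17, H18, R23, K28.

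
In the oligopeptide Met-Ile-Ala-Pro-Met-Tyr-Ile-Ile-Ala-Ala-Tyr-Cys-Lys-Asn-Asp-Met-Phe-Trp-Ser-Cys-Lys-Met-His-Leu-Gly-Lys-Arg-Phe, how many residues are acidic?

1

Only D (aspartate) and E (glutamate) carry a side-chain carboxylic acid.
Matching residues: Asp15.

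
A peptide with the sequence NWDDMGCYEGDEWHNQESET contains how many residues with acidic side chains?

Only D (aspartate) and E (glutamate) carry a side-chain carboxylic acid.
Matching residues: D3, D4, E9, D11, E12, E17, E19.

7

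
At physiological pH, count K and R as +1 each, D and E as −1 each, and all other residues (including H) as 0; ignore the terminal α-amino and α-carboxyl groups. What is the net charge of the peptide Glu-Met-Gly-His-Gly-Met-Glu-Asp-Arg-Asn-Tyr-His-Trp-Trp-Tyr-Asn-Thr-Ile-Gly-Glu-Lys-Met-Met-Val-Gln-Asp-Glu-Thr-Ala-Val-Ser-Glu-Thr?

-5

Positive (K, R): Arg9, Lys21 → +2.
Negative (D, E): Glu1, Glu7, Asp8, Glu20, Asp26, Glu27, Glu32 → −7.
Net charge = (+2) + (−7) = −5.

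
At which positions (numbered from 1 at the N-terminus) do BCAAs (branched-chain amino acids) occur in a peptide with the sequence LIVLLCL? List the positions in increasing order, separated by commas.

The BCAAs are Val, Leu, and Ile — aliphatic side chains with a branch point.
Matching residues: L1, I2, V3, L4, L5, L7.

1, 2, 3, 4, 5, 7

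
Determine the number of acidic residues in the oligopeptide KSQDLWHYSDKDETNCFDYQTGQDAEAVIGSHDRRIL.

8

Only D (aspartate) and E (glutamate) carry a side-chain carboxylic acid.
Matching residues: D4, D10, D12, E13, D18, D24, E26, D33.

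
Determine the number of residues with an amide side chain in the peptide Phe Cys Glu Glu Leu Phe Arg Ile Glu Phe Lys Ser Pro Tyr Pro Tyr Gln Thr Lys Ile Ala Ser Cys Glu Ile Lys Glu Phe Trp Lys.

The amide-side-chain residues are Asn (N) and Gln (Q).
Matching residues: Gln17.

1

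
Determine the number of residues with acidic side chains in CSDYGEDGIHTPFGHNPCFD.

Aspartate (D) and glutamate (E) have carboxylic-acid side chains and are the acidic amino acids.
Matching residues: D3, E6, D7, D20.

4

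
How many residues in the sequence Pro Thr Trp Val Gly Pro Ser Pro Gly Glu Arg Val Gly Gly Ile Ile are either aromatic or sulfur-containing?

Aromatic: F, W, Y. Sulfur-containing: C, M.
Aromatic residues here: Trp3 (1).
Sulfur-containing residues here: none (0).
The two groups share no amino acid, so total = 1 + 0 = 1.

1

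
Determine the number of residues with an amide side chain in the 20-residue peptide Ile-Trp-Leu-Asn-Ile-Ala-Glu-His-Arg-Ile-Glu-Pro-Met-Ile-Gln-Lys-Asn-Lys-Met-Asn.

Asparagine (N) and glutamine (Q) have uncharged amide side chains.
Matching residues: Asn4, Gln15, Asn17, Asn20.

4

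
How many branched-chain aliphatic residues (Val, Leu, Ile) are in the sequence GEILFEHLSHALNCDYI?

Matching residues: I3, L4, L8, L12, I17.

5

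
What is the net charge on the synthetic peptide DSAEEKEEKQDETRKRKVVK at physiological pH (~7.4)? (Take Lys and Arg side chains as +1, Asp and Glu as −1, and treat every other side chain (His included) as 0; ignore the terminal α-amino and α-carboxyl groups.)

Positive (K, R): K6, K9, R14, K15, R16, K17, K20 → +7.
Negative (D, E): D1, E4, E5, E7, E8, D11, E12 → −7.
Net charge = (+7) + (−7) = 0.

0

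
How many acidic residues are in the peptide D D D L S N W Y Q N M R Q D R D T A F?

The acidic residues are Asp (D) and Glu (E), whose side chains end in a carboxylate group.
Matching residues: D1, D2, D3, D14, D16.

5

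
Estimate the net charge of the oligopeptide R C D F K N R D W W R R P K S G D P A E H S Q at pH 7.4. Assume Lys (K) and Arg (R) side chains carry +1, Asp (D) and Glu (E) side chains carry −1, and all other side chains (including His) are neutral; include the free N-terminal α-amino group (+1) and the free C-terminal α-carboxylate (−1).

+2

Positive (K, R): R1, K5, R7, R11, R12, K14 → +6.
Negative (D, E): D3, D8, D17, E20 → −4.
The N-terminus (+1) and C-terminus (−1) cancel.
Net charge = (+6) + (−4) = +2.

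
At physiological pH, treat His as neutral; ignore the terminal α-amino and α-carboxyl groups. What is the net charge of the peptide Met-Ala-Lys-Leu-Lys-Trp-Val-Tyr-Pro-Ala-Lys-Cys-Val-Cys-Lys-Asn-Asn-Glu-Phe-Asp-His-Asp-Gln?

Near pH 7.4, K and R contribute +1 each, D and E contribute −1 each, and every other side chain (His included, as stated) is uncharged.
Positive (K, R): Lys3, Lys5, Lys11, Lys15 → +4.
Negative (D, E): Glu18, Asp20, Asp22 → −3.
Net charge = (+4) + (−3) = +1.

+1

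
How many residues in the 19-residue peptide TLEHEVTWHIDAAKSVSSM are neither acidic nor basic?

13

Acidic: D, E. Basic: K, R, H. All other residues are neither.
Matching residues: T1, L2, V6, T7, W8, I10, A12, A13, S15, V16, S17, S18, M19.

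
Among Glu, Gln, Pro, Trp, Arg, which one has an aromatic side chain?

The aromatic amino acids are Phe (F, benzyl), Trp (W, indole), and Tyr (Y, phenol).
Of the listed options, only Trp belongs to this group.

Trp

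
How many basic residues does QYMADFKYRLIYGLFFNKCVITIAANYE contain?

Lysine (K), arginine (R), and histidine (H) have basic, nitrogen-containing side chains.
Matching residues: K7, R9, K18.

3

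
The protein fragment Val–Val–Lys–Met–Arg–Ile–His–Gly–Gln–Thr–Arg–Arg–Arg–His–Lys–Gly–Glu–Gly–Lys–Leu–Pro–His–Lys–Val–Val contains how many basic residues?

11

Lysine (K), arginine (R), and histidine (H) have basic, nitrogen-containing side chains.
Matching residues: Lys3, Arg5, His7, Arg11, Arg12, Arg13, His14, Lys15, Lys19, His22, Lys23.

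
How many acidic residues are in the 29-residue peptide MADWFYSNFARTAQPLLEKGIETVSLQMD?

Aspartate (D) and glutamate (E) have carboxylic-acid side chains and are the acidic amino acids.
Matching residues: D3, E18, E22, D29.

4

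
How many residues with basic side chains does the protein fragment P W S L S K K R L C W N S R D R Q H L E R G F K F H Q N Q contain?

The basic amino acids are Lys (K), Arg (R), and His (H).
Matching residues: K6, K7, R8, R14, R16, H18, R21, K24, H26.

9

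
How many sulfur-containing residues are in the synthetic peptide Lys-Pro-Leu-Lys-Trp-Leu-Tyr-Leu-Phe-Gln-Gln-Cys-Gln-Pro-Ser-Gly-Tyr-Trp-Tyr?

Only Cys (C) and Met (M) have a sulfur atom in the side chain.
Matching residues: Cys12.

1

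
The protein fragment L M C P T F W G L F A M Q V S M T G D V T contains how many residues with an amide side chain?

Only N (asparagine) and Q (glutamine) carry a side-chain carboxamide.
Matching residues: Q13.

1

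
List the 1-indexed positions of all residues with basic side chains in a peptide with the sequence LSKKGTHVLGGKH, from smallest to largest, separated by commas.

Lysine (K), arginine (R), and histidine (H) have basic, nitrogen-containing side chains.
Matching residues: K3, K4, H7, K12, H13.

3, 4, 7, 12, 13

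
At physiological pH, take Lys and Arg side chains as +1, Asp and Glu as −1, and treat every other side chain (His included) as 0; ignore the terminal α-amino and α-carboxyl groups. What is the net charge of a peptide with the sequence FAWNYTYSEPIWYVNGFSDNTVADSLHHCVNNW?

Positive (K, R): none → +0.
Negative (D, E): E9, D19, D24 → −3.
Net charge = (+0) + (−3) = −3.

-3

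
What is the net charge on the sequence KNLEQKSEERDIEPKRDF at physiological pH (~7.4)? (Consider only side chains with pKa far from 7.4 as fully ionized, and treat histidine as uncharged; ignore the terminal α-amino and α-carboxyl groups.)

-1

The side chains ionized at physiological pH are Lys/Arg (+1) and Asp/Glu (−1); with His treated as neutral, nothing else contributes.
Positive (K, R): K1, K6, R10, K15, R16 → +5.
Negative (D, E): E4, E8, E9, D11, E13, D17 → −6.
Net charge = (+5) + (−6) = −1.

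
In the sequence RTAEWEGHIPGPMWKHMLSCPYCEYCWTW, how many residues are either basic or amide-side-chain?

Basic: H, K, R. Amide-side-chain: N, Q.
Basic residues here: R1, H8, K15, H16 (4).
Amide-side-chain residues here: none (0).
The two groups share no amino acid, so total = 4 + 0 = 4.

4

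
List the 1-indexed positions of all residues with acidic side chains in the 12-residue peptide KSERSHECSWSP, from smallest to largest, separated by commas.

3, 7

Aspartate (D) and glutamate (E) have carboxylic-acid side chains and are the acidic amino acids.
Matching residues: E3, E7.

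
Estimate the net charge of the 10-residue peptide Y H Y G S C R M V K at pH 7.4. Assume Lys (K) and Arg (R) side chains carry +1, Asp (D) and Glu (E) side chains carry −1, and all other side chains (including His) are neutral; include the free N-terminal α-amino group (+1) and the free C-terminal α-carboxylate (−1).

Positive (K, R): R7, K10 → +2.
Negative (D, E): none → −0.
The N-terminus (+1) and C-terminus (−1) cancel.
Net charge = (+2) + (−0) = +2.

+2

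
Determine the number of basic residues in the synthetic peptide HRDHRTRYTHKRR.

K, R, and H are the three residues with basic side chains (ε-amine, guanidinium, and imidazole respectively).
Matching residues: H1, R2, H4, R5, R7, H10, K11, R12, R13.

9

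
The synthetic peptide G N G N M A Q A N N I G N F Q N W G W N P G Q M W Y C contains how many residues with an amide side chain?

Only N (asparagine) and Q (glutamine) carry a side-chain carboxamide.
Matching residues: N2, N4, Q7, N9, N10, N13, Q15, N16, N20, Q23.

10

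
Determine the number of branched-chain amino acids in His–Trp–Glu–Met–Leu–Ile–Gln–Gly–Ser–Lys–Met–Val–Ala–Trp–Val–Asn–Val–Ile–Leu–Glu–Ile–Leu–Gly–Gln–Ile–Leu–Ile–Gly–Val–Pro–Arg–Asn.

13

Valine (V), leucine (L), and isoleucine (I) are the branched-chain amino acids.
Matching residues: Leu5, Ile6, Val12, Val15, Val17, Ile18, Leu19, Ile21, Leu22, Ile25, Leu26, Ile27, Val29.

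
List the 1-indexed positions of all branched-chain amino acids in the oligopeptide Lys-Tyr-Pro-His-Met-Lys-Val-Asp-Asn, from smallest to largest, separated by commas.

7

Valine (V), leucine (L), and isoleucine (I) are the branched-chain amino acids.
Matching residues: Val7.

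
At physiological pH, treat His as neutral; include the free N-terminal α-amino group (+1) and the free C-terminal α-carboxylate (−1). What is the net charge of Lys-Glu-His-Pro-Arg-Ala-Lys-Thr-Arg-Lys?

+4

Near pH 7.4, K and R contribute +1 each, D and E contribute −1 each, and every other side chain (His included, as stated) is uncharged.
Positive (K, R): Lys1, Arg5, Lys7, Arg9, Lys10 → +5.
Negative (D, E): Glu2 → −1.
The N-terminus (+1) and C-terminus (−1) cancel.
Net charge = (+5) + (−1) = +4.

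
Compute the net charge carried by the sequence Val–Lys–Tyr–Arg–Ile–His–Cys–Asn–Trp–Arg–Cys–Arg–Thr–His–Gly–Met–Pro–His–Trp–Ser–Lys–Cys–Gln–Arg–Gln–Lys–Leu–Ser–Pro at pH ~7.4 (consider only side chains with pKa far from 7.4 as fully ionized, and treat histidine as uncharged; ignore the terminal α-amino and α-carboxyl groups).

+7

Near pH 7.4, K and R contribute +1 each, D and E contribute −1 each, and every other side chain (His included, as stated) is uncharged.
Positive (K, R): Lys2, Arg4, Arg10, Arg12, Lys21, Arg24, Lys26 → +7.
Negative (D, E): none → −0.
Net charge = (+7) + (−0) = +7.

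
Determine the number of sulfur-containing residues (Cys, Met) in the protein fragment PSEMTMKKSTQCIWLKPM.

Matching residues: M4, M6, C12, M18.

4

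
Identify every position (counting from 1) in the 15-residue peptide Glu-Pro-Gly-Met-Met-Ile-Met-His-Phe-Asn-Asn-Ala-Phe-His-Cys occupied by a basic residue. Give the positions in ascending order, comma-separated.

8, 14

K, R, and H are the three residues with basic side chains (ε-amine, guanidinium, and imidazole respectively).
Matching residues: His8, His14.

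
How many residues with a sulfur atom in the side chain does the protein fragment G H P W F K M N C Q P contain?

2

Only Cys (C) and Met (M) have a sulfur atom in the side chain.
Matching residues: M7, C9.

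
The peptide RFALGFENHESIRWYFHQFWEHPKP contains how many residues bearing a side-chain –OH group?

2

Serine (S), threonine (T), and tyrosine (Y) each carry a hydroxyl group on the side chain.
Matching residues: S11, Y15.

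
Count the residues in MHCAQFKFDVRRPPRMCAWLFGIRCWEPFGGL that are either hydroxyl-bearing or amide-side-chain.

1

Hydroxyl-bearing: S, T, Y. Amide-side-chain: N, Q.
Hydroxyl-bearing residues here: none (0).
Amide-side-chain residues here: Q5 (1).
The two groups share no amino acid, so total = 0 + 1 = 1.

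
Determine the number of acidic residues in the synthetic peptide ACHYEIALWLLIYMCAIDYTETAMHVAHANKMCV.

3

The acidic residues are Asp (D) and Glu (E), whose side chains end in a carboxylate group.
Matching residues: E5, D18, E21.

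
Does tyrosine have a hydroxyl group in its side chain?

Yes

The –OH-bearing residues are Ser, Thr (aliphatic alcohols), and Tyr (phenol).
Tyrosine is in this group.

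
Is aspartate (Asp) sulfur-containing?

The sulfur-bearing residues are cysteine (–SH) and methionine (–S–CH₃).
Aspartate is not in this group.

No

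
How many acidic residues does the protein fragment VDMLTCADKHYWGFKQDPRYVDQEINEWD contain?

7

Only D (aspartate) and E (glutamate) carry a side-chain carboxylic acid.
Matching residues: D2, D8, D17, D22, E24, E27, D29.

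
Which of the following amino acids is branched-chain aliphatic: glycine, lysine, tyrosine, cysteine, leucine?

leucine

Valine (V), leucine (L), and isoleucine (I) are the branched-chain amino acids.
Of the listed options, only leucine belongs to this group.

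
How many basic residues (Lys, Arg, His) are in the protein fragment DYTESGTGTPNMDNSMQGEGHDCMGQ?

Matching residues: H21.

1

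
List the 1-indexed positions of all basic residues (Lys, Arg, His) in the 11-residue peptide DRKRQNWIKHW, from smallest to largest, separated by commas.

Matching residues: R2, K3, R4, K9, H10.

2, 3, 4, 9, 10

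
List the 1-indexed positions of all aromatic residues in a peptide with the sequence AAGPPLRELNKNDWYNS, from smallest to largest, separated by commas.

14, 15

The aromatic amino acids are Phe (F, benzyl), Trp (W, indole), and Tyr (Y, phenol).
Matching residues: W14, Y15.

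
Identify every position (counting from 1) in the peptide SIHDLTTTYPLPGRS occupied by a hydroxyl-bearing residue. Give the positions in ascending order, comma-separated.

1, 6, 7, 8, 9, 15

Serine (S), threonine (T), and tyrosine (Y) each carry a hydroxyl group on the side chain.
Matching residues: S1, T6, T7, T8, Y9, S15.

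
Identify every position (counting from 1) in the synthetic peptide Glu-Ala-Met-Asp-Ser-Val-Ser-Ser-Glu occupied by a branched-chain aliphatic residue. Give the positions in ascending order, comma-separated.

6

The BCAAs are Val, Leu, and Ile — aliphatic side chains with a branch point.
Matching residues: Val6.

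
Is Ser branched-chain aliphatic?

No

The BCAAs are Val, Leu, and Ile — aliphatic side chains with a branch point.
Serine is not in this group.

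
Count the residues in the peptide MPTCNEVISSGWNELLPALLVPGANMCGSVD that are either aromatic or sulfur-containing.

Aromatic: F, W, Y. Sulfur-containing: C, M.
Aromatic residues here: W12 (1).
Sulfur-containing residues here: M1, C4, M26, C27 (4).
The two groups share no amino acid, so total = 1 + 4 = 5.

5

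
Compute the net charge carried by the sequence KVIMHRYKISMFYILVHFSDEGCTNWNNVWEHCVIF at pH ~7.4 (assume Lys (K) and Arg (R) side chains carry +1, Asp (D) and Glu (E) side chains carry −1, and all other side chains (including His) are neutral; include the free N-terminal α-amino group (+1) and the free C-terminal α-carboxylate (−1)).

Positive (K, R): K1, R6, K8 → +3.
Negative (D, E): D20, E21, E31 → −3.
The N-terminus (+1) and C-terminus (−1) cancel.
Net charge = (+3) + (−3) = 0.

0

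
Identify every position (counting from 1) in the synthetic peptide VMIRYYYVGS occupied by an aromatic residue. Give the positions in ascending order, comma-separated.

Phenylalanine (F), tryptophan (W), and tyrosine (Y) have aromatic ring side chains.
Matching residues: Y5, Y6, Y7.

5, 6, 7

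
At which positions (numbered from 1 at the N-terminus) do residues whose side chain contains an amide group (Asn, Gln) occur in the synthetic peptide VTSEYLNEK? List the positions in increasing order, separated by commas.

Matching residues: N7.

7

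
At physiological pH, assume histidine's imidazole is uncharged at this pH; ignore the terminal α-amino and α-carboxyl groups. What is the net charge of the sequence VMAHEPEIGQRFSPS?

The side chains ionized at physiological pH are Lys/Arg (+1) and Asp/Glu (−1); with His treated as neutral, nothing else contributes.
Positive (K, R): R11 → +1.
Negative (D, E): E5, E7 → −2.
Net charge = (+1) + (−2) = −1.

-1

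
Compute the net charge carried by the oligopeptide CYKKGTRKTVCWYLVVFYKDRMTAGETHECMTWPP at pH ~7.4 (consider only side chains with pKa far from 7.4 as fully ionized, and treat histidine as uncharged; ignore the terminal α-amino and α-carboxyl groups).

+3

At pH ~7.4 the Lys and Arg side chains are protonated (+1), the Asp and Glu side chains are deprotonated (−1), and with His taken as neutral all other side chains carry no charge.
Positive (K, R): K3, K4, R7, K8, K19, R21 → +6.
Negative (D, E): D20, E26, E29 → −3.
Net charge = (+6) + (−3) = +3.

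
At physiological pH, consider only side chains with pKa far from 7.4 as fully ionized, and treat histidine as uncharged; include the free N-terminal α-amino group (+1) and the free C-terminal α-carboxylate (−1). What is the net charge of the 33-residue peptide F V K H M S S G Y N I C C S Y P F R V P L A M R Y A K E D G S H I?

The side chains ionized at physiological pH are Lys/Arg (+1) and Asp/Glu (−1); with His treated as neutral, nothing else contributes.
Positive (K, R): K3, R18, R24, K27 → +4.
Negative (D, E): E28, D29 → −2.
The N-terminus (+1) and C-terminus (−1) cancel.
Net charge = (+4) + (−2) = +2.

+2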